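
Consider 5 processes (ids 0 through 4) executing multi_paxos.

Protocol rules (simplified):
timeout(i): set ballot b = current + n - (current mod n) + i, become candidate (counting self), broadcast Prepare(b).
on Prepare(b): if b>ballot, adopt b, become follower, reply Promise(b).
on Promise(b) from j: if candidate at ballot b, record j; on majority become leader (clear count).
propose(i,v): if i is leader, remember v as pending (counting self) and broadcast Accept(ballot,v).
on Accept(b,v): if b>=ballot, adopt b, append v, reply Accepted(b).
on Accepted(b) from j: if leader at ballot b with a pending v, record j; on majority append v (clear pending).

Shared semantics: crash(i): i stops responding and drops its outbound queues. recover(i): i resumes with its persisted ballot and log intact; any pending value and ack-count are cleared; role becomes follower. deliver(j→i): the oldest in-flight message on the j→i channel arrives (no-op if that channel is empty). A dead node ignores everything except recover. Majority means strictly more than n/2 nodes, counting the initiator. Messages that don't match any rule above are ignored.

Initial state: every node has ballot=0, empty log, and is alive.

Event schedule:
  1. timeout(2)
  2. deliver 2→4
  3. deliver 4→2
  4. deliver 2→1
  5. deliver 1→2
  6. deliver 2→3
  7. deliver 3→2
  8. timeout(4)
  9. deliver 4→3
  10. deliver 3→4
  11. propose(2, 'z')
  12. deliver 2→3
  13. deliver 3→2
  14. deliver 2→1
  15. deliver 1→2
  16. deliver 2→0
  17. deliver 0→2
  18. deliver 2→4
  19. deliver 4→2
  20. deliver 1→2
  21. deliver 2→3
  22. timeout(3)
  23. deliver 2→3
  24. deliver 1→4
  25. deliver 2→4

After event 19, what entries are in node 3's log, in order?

empty

[1] timeout(2) → N2(cand b7 [-])
[2] deliver 2→4 → N4(foll b7 [-])
[3] deliver 4→2 → ∅
[4] deliver 2→1 → N1(foll b7 [-])
[5] deliver 1→2 → N2(lead b7 [-])
[6] deliver 2→3 → N3(foll b7 [-])
[7] deliver 3→2 → ∅
[8] timeout(4) → N4(cand b14 [-])
[9] deliver 4→3 → N3(foll b14 [-])
[10] deliver 3→4 → ∅
[11] propose(2,'z') → ∅
[12] deliver 2→3 → ∅
[13] deliver 3→2 → ∅
[14] deliver 2→1 → N1(foll b7 [z])
[15] deliver 1→2 → ∅
[16] deliver 2→0 → N0(foll b7 [-])
[17] deliver 0→2 → ∅
[18] deliver 2→4 → ∅
[19] deliver 4→2 → N2(foll b14 [-])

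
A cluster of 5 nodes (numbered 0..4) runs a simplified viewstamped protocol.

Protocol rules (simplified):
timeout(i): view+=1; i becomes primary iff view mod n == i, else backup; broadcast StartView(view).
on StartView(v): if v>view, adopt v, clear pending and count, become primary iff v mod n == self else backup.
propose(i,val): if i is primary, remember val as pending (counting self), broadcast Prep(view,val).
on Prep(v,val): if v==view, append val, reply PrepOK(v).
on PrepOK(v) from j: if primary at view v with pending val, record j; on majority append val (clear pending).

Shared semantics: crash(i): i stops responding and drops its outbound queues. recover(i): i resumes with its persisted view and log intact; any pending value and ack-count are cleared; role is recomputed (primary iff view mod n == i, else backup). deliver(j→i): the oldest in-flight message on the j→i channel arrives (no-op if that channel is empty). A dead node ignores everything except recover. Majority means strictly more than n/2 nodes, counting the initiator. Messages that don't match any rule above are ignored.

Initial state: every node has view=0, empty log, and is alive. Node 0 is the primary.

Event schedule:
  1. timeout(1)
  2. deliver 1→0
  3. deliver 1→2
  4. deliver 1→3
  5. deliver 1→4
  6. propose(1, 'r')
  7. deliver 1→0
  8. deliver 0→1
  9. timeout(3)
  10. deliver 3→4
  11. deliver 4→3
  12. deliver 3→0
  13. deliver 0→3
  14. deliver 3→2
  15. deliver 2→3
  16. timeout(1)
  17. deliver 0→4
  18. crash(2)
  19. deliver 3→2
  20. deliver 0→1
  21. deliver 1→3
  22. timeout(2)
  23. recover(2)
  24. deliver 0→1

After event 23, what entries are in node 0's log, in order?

r

step 1 timeout(1): 1={prim,v=1,log=-}
step 2 deliver 1→0: 0={back,v=1,log=-}
step 3 deliver 1→2: 2={back,v=1,log=-}
step 4 deliver 1→3: 3={back,v=1,log=-}
step 5 deliver 1→4: 4={back,v=1,log=-}
step 6 propose(1,'r'): —
step 7 deliver 1→0: 0={back,v=1,log=r}
step 8 deliver 0→1: —
step 9 timeout(3): 3={back,v=2,log=-}
step 10 deliver 3→4: 4={back,v=2,log=-}
step 11 deliver 4→3: —
step 12 deliver 3→0: 0={back,v=2,log=r}
step 13 deliver 0→3: —
step 14 deliver 3→2: 2={prim,v=2,log=-}
step 15 deliver 2→3: —
step 16 timeout(1): 1={back,v=2,log=-}
step 17 deliver 0→4: —
step 18 crash(2): 2={✗prim,v=2,log=-}
step 19 deliver 3→2: —
step 20 deliver 0→1: —
step 21 deliver 1→3: —
step 22 timeout(2): —
step 23 recover(2): 2={prim,v=2,log=-}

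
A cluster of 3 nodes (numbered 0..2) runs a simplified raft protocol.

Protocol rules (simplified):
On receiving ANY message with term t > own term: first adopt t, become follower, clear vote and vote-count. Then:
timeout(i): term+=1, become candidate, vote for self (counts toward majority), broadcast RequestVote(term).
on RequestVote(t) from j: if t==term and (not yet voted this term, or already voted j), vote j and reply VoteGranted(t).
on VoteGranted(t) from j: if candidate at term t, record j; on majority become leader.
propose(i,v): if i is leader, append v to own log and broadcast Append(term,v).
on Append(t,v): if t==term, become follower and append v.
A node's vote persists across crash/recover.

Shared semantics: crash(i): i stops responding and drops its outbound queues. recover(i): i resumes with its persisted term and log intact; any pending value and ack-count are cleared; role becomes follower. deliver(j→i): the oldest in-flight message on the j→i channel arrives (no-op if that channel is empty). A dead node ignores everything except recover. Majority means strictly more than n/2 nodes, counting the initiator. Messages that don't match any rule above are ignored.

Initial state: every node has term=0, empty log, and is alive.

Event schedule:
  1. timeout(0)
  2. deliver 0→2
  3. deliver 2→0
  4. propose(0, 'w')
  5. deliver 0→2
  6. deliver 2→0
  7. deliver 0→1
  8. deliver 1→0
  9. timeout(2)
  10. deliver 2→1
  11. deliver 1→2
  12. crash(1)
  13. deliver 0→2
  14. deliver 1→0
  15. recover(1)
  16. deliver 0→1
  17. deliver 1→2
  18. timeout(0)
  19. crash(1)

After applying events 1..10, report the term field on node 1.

step 1 timeout(0): 0={cand,t=1,log=-}
step 2 deliver 0→2: 2={foll,t=1,log=-}
step 3 deliver 2→0: 0={lead,t=1,log=-}
step 4 propose(0,'w'): 0={lead,t=1,log=w}
step 5 deliver 0→2: 2={foll,t=1,log=w}
step 6 deliver 2→0: —
step 7 deliver 0→1: 1={foll,t=1,log=-}
step 8 deliver 1→0: —
step 9 timeout(2): 2={cand,t=2,log=w}
step 10 deliver 2→1: 1={foll,t=2,log=-}

2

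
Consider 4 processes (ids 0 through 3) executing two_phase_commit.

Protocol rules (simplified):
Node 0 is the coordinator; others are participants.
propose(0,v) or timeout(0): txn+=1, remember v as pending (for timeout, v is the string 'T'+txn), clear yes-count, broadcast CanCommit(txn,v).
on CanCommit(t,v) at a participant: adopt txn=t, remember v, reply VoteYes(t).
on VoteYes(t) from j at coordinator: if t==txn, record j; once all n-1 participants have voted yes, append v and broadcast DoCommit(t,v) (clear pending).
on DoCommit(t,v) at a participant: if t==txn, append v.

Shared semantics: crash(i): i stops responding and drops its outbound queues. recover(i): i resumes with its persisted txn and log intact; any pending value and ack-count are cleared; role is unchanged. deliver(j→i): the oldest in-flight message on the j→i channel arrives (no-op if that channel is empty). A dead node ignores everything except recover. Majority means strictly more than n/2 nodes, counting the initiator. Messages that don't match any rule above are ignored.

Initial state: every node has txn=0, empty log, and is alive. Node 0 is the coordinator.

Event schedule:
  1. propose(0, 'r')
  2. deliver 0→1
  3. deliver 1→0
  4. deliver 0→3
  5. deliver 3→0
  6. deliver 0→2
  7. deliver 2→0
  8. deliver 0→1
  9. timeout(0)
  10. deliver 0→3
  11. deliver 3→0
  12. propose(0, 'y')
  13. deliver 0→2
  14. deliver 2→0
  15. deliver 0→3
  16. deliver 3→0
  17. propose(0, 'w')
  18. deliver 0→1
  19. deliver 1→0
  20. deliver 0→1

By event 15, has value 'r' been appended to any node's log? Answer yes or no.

yes

step 1 propose(0,'r'): 0={coor,t=1,log=-}
step 2 deliver 0→1: 1={part,t=1,log=-}
step 3 deliver 1→0: —
step 4 deliver 0→3: 3={part,t=1,log=-}
step 5 deliver 3→0: —
step 6 deliver 0→2: 2={part,t=1,log=-}
step 7 deliver 2→0: 0={coor,t=1,log=r}
step 8 deliver 0→1: 1={part,t=1,log=r}
step 9 timeout(0): 0={coor,t=2,log=r}
step 10 deliver 0→3: 3={part,t=1,log=r}
step 11 deliver 3→0: —
step 12 propose(0,'y'): 0={coor,t=3,log=r}
step 13 deliver 0→2: 2={part,t=1,log=r}
step 14 deliver 2→0: —
step 15 deliver 0→3: 3={part,t=2,log=r}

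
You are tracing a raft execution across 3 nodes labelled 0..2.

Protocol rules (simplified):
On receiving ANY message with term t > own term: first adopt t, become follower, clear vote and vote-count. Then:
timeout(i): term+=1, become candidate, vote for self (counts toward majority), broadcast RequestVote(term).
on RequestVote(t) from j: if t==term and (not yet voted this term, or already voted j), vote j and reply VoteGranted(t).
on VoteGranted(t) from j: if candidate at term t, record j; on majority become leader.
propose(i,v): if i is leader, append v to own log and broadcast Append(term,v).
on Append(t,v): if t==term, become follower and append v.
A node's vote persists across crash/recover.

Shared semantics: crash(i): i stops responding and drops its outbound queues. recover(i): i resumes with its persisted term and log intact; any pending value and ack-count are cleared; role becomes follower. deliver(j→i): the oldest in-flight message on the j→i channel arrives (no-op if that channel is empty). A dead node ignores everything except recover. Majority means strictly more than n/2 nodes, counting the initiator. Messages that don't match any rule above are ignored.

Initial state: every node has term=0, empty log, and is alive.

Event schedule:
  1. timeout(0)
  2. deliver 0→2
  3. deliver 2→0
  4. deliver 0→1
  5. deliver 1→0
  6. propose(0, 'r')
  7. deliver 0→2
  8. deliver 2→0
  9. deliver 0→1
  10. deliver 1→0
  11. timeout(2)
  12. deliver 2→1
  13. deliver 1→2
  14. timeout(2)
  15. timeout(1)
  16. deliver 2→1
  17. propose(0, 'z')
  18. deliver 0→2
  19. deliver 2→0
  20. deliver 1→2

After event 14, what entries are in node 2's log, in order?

e1 timeout(0): 0[cand,t=1,-]
e2 deliver 0→2: 2[foll,t=1,-]
e3 deliver 2→0: 0[lead,t=1,-]
e4 deliver 0→1: 1[foll,t=1,-]
e5 deliver 1→0: ·
e6 propose(0,'r'): 0[lead,t=1,r]
e7 deliver 0→2: 2[foll,t=1,r]
e8 deliver 2→0: ·
e9 deliver 0→1: 1[foll,t=1,r]
e10 deliver 1→0: ·
e11 timeout(2): 2[cand,t=2,r]
e12 deliver 2→1: 1[foll,t=2,r]
e13 deliver 1→2: 2[lead,t=2,r]
e14 timeout(2): 2[cand,t=3,r]

r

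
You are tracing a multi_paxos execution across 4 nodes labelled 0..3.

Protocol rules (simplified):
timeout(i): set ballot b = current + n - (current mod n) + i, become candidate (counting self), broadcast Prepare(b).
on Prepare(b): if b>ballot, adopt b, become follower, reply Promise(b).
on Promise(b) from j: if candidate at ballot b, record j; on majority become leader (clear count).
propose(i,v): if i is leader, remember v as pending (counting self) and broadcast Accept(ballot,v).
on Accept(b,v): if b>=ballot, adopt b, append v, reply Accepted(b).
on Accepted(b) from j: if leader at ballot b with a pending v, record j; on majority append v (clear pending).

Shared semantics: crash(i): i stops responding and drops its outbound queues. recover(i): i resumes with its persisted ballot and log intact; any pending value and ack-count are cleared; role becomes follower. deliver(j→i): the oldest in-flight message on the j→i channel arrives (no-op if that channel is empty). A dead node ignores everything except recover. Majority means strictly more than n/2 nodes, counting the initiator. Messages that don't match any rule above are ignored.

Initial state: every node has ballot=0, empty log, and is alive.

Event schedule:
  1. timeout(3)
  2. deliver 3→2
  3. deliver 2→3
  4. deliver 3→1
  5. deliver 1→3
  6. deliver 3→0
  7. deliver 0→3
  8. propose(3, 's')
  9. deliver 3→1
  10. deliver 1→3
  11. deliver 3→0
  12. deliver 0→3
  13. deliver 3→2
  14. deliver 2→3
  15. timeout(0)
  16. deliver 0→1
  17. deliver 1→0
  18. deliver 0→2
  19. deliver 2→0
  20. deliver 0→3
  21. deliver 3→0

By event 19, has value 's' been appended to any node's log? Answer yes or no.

yes

after 1 — timeout(3): n3:cand/b7/[-]
after 2 — deliver 3→2: n2:foll/b7/[-]
after 3 — deliver 2→3: ·
after 4 — deliver 3→1: n1:foll/b7/[-]
after 5 — deliver 1→3: n3:lead/b7/[-]
after 6 — deliver 3→0: n0:foll/b7/[-]
after 7 — deliver 0→3: ·
after 8 — propose(3,'s'): ·
after 9 — deliver 3→1: n1:foll/b7/[s]
after 10 — deliver 1→3: ·
after 11 — deliver 3→0: n0:foll/b7/[s]
after 12 — deliver 0→3: n3:lead/b7/[s]
after 13 — deliver 3→2: n2:foll/b7/[s]
after 14 — deliver 2→3: ·
after 15 — timeout(0): n0:cand/b8/[s]
after 16 — deliver 0→1: n1:foll/b8/[s]
after 17 — deliver 1→0: ·
after 18 — deliver 0→2: n2:foll/b8/[s]
after 19 — deliver 2→0: n0:lead/b8/[s]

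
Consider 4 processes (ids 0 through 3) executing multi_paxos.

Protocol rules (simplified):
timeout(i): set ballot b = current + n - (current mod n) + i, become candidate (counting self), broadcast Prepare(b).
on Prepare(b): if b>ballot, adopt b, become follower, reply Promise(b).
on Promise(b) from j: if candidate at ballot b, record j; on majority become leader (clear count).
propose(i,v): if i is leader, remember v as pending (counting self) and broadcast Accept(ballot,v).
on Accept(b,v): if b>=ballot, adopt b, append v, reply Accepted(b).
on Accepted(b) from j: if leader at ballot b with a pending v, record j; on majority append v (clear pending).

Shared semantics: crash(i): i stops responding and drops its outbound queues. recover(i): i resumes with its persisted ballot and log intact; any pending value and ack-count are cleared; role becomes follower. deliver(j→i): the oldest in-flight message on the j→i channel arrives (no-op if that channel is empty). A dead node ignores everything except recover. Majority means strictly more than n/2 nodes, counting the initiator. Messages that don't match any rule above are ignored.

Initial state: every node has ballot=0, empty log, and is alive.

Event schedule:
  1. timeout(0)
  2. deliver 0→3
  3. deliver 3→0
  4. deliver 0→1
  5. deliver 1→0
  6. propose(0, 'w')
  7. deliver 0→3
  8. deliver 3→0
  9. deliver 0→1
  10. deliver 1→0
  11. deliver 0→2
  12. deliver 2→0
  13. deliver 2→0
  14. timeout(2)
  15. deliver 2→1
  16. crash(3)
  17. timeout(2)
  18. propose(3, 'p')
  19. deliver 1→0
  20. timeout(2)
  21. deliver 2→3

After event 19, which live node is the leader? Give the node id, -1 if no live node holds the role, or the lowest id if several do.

0

1. timeout(0):  <0:cand b4 ->
2. deliver 0→3:  <3:foll b4 ->
3. deliver 3→0:  nop
4. deliver 0→1:  <1:foll b4 ->
5. deliver 1→0:  <0:lead b4 ->
6. propose(0,'w'):  nop
7. deliver 0→3:  <3:foll b4 w>
8. deliver 3→0:  nop
9. deliver 0→1:  <1:foll b4 w>
10. deliver 1→0:  <0:lead b4 w>
11. deliver 0→2:  <2:foll b4 ->
12. deliver 2→0:  nop
13. deliver 2→0:  nop
14. timeout(2):  <2:cand b10 ->
15. deliver 2→1:  <1:foll b10 w>
16. crash(3):  <3:✗foll b4 w>
17. timeout(2):  <2:cand b14 ->
18. propose(3,'p'):  nop
19. deliver 1→0:  nop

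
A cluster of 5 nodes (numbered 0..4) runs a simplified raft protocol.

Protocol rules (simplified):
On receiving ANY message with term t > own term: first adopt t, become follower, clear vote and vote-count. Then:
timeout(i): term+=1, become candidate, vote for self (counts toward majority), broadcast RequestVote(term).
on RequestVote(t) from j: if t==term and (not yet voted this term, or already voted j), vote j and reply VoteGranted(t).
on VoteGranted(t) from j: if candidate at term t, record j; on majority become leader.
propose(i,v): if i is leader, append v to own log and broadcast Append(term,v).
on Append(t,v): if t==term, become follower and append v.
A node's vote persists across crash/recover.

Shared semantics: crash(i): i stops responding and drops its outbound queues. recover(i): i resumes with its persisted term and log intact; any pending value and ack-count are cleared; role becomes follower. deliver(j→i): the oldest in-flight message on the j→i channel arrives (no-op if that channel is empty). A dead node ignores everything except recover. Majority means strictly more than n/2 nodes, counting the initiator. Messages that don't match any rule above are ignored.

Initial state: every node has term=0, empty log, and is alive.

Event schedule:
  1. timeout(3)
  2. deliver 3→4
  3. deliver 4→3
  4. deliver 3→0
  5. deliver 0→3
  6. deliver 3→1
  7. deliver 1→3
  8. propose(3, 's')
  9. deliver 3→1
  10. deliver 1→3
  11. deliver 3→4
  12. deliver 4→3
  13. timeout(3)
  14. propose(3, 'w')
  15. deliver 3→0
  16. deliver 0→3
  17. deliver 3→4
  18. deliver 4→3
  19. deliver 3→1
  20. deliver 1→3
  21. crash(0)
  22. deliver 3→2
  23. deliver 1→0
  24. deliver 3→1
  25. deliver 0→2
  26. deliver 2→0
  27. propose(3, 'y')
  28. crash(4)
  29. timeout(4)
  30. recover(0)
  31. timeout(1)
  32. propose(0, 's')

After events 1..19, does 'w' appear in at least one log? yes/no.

step 1 timeout(3): 3={cand,t=1,log=-}
step 2 deliver 3→4: 4={foll,t=1,log=-}
step 3 deliver 4→3: —
step 4 deliver 3→0: 0={foll,t=1,log=-}
step 5 deliver 0→3: 3={lead,t=1,log=-}
step 6 deliver 3→1: 1={foll,t=1,log=-}
step 7 deliver 1→3: —
step 8 propose(3,'s'): 3={lead,t=1,log=s}
step 9 deliver 3→1: 1={foll,t=1,log=s}
step 10 deliver 1→3: —
step 11 deliver 3→4: 4={foll,t=1,log=s}
step 12 deliver 4→3: —
step 13 timeout(3): 3={cand,t=2,log=s}
step 14 propose(3,'w'): —
step 15 deliver 3→0: 0={foll,t=1,log=s}
step 16 deliver 0→3: —
step 17 deliver 3→4: 4={foll,t=2,log=s}
step 18 deliver 4→3: —
step 19 deliver 3→1: 1={foll,t=2,log=s}

no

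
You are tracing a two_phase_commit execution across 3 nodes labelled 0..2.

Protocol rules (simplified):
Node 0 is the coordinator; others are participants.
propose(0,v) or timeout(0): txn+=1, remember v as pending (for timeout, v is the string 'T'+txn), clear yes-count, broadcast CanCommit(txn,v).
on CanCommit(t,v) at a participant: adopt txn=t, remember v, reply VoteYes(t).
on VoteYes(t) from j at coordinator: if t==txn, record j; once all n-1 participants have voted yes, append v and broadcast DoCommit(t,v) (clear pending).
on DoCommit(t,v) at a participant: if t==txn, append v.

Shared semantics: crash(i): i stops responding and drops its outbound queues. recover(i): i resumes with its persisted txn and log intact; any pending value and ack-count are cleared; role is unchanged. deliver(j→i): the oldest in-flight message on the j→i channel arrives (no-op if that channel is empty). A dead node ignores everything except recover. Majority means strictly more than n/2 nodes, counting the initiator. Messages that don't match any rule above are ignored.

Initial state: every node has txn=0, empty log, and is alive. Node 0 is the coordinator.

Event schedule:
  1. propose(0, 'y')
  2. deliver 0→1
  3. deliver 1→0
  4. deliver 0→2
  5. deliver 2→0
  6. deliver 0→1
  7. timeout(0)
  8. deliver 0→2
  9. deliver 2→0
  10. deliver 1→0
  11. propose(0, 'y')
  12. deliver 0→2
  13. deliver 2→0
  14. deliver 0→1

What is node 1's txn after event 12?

[1] propose(0,'y') → N0(coor t1 [-])
[2] deliver 0→1 → N1(part t1 [-])
[3] deliver 1→0 → ∅
[4] deliver 0→2 → N2(part t1 [-])
[5] deliver 2→0 → N0(coor t1 [y])
[6] deliver 0→1 → N1(part t1 [y])
[7] timeout(0) → N0(coor t2 [y])
[8] deliver 0→2 → N2(part t1 [y])
[9] deliver 2→0 → ∅
[10] deliver 1→0 → ∅
[11] propose(0,'y') → N0(coor t3 [y])
[12] deliver 0→2 → N2(part t2 [y])

1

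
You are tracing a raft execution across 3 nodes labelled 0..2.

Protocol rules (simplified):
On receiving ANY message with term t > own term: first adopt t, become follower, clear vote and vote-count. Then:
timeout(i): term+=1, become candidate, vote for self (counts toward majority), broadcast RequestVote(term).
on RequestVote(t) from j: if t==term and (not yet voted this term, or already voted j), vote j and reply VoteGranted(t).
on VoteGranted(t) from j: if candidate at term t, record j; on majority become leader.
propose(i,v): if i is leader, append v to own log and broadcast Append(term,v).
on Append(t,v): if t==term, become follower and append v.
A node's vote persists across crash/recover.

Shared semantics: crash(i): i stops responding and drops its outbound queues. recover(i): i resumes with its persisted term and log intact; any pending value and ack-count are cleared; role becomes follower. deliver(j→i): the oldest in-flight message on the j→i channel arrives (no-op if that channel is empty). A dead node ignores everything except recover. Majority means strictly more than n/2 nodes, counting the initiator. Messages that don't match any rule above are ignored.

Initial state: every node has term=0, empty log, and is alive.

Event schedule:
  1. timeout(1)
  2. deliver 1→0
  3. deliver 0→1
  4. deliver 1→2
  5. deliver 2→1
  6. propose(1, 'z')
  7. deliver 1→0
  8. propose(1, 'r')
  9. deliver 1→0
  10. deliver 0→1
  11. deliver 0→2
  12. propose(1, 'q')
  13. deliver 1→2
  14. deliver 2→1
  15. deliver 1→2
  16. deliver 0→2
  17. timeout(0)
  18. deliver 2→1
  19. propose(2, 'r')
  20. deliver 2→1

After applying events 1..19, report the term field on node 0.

1. timeout(1):  <1:cand t1 ->
2. deliver 1→0:  <0:foll t1 ->
3. deliver 0→1:  <1:lead t1 ->
4. deliver 1→2:  <2:foll t1 ->
5. deliver 2→1:  nop
6. propose(1,'z'):  <1:lead t1 z>
7. deliver 1→0:  <0:foll t1 z>
8. propose(1,'r'):  <1:lead t1 z,r>
9. deliver 1→0:  <0:foll t1 z,r>
10. deliver 0→1:  nop
11. deliver 0→2:  nop
12. propose(1,'q'):  <1:lead t1 z,r,q>
13. deliver 1→2:  <2:foll t1 z>
14. deliver 2→1:  nop
15. deliver 1→2:  <2:foll t1 z,r>
16. deliver 0→2:  nop
17. timeout(0):  <0:cand t2 z,r>
18. deliver 2→1:  nop
19. propose(2,'r'):  nop

2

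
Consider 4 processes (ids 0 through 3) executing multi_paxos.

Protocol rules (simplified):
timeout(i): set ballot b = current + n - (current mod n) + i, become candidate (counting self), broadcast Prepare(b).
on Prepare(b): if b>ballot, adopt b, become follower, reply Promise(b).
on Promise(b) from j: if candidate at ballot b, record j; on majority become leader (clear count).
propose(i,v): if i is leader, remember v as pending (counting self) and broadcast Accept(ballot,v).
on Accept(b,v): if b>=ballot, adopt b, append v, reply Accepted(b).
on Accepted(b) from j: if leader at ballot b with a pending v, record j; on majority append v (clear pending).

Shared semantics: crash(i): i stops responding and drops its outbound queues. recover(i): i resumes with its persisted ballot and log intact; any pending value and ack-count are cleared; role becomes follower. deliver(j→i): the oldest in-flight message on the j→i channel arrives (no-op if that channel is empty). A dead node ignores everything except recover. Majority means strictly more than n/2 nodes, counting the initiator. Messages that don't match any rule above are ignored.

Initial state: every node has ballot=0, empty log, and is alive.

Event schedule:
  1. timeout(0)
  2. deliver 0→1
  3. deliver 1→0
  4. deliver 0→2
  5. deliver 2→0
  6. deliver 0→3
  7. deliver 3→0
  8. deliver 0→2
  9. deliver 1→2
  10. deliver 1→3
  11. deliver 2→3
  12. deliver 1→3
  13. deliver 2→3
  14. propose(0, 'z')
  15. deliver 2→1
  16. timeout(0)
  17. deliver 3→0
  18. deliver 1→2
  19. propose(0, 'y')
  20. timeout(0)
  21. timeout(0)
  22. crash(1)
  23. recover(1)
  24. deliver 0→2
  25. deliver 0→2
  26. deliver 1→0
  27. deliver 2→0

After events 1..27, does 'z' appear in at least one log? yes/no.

[1] timeout(0) → N0(cand b4 [-])
[2] deliver 0→1 → N1(foll b4 [-])
[3] deliver 1→0 → ∅
[4] deliver 0→2 → N2(foll b4 [-])
[5] deliver 2→0 → N0(lead b4 [-])
[6] deliver 0→3 → N3(foll b4 [-])
[7] deliver 3→0 → ∅
[8] deliver 0→2 → ∅
[9] deliver 1→2 → ∅
[10] deliver 1→3 → ∅
[11] deliver 2→3 → ∅
[12] deliver 1→3 → ∅
[13] deliver 2→3 → ∅
[14] propose(0,'z') → ∅
[15] deliver 2→1 → ∅
[16] timeout(0) → N0(cand b8 [-])
[17] deliver 3→0 → ∅
[18] deliver 1→2 → ∅
[19] propose(0,'y') → ∅
[20] timeout(0) → N0(cand b12 [-])
[21] timeout(0) → N0(cand b16 [-])
[22] crash(1) → N1(✗foll b4 [-])
[23] recover(1) → N1(foll b4 [-])
[24] deliver 0→2 → N2(foll b4 [z])
[25] deliver 0→2 → N2(foll b8 [z])
[26] deliver 1→0 → ∅
[27] deliver 2→0 → ∅

yes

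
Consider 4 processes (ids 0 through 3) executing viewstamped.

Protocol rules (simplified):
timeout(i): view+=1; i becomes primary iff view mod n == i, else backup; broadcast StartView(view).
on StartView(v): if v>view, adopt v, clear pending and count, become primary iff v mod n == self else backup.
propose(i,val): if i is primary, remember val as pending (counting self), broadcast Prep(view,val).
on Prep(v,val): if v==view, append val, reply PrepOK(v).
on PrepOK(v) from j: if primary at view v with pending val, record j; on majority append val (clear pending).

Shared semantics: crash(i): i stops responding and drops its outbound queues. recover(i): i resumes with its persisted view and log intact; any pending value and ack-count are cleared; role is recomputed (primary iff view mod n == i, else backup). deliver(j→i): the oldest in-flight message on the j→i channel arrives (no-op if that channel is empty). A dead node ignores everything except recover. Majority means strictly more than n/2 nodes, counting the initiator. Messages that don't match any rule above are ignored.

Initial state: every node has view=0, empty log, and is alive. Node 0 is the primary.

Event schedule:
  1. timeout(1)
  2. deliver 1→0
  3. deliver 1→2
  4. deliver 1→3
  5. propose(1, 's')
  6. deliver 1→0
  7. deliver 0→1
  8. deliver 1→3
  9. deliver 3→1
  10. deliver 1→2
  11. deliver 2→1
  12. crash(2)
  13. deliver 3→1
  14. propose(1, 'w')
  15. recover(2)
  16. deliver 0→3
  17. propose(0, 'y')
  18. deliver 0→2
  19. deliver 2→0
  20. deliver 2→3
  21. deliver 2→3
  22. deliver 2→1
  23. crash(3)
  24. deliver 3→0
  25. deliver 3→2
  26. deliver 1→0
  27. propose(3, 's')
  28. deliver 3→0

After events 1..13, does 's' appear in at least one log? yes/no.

yes

[1] timeout(1) → N1(prim v1 [-])
[2] deliver 1→0 → N0(back v1 [-])
[3] deliver 1→2 → N2(back v1 [-])
[4] deliver 1→3 → N3(back v1 [-])
[5] propose(1,'s') → ∅
[6] deliver 1→0 → N0(back v1 [s])
[7] deliver 0→1 → ∅
[8] deliver 1→3 → N3(back v1 [s])
[9] deliver 3→1 → N1(prim v1 [s])
[10] deliver 1→2 → N2(back v1 [s])
[11] deliver 2→1 → ∅
[12] crash(2) → N2(✗back v1 [s])
[13] deliver 3→1 → ∅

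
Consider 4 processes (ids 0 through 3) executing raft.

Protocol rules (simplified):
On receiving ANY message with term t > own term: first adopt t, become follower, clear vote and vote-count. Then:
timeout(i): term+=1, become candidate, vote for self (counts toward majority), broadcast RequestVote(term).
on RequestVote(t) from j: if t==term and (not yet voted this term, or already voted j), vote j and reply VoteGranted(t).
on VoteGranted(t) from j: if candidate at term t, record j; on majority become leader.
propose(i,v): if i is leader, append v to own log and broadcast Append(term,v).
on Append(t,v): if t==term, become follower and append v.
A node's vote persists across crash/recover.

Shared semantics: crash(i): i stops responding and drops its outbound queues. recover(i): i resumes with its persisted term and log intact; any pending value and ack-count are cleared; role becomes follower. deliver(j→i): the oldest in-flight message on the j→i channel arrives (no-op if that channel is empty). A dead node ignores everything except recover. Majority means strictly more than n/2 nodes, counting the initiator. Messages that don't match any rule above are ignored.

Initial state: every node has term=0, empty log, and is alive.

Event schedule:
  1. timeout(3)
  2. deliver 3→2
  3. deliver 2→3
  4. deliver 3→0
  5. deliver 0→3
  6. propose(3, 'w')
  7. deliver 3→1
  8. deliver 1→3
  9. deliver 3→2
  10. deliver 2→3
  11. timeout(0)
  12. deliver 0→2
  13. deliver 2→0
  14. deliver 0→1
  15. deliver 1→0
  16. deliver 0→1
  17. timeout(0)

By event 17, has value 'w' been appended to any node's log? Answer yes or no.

yes

[1] timeout(3) → N3(cand t1 [-])
[2] deliver 3→2 → N2(foll t1 [-])
[3] deliver 2→3 → ∅
[4] deliver 3→0 → N0(foll t1 [-])
[5] deliver 0→3 → N3(lead t1 [-])
[6] propose(3,'w') → N3(lead t1 [w])
[7] deliver 3→1 → N1(foll t1 [-])
[8] deliver 1→3 → ∅
[9] deliver 3→2 → N2(foll t1 [w])
[10] deliver 2→3 → ∅
[11] timeout(0) → N0(cand t2 [-])
[12] deliver 0→2 → N2(foll t2 [w])
[13] deliver 2→0 → ∅
[14] deliver 0→1 → N1(foll t2 [-])
[15] deliver 1→0 → N0(lead t2 [-])
[16] deliver 0→1 → ∅
[17] timeout(0) → N0(cand t3 [-])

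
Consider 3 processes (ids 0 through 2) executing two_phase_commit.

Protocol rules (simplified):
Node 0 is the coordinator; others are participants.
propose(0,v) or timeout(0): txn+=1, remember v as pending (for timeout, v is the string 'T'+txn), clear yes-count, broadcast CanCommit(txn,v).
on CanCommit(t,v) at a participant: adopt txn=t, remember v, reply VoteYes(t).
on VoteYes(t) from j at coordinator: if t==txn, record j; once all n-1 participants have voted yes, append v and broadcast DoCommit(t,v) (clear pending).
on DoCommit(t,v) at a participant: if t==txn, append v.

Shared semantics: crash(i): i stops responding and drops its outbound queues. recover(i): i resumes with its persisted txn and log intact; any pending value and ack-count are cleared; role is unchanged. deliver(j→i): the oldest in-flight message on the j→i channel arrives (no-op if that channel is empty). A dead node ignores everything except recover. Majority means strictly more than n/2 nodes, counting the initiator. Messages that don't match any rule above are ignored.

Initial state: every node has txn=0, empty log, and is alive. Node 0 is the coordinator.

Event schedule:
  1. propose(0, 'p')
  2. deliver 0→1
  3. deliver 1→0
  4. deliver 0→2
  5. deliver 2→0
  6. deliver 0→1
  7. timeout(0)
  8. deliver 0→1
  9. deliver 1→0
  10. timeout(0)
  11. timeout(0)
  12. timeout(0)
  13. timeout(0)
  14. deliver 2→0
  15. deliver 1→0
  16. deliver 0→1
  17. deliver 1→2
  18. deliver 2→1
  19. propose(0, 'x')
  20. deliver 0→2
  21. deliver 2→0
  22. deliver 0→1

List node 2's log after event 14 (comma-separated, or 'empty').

after 1 — propose(0,'p'): n0:coor/t1/[-]
after 2 — deliver 0→1: n1:part/t1/[-]
after 3 — deliver 1→0: ·
after 4 — deliver 0→2: n2:part/t1/[-]
after 5 — deliver 2→0: n0:coor/t1/[p]
after 6 — deliver 0→1: n1:part/t1/[p]
after 7 — timeout(0): n0:coor/t2/[p]
after 8 — deliver 0→1: n1:part/t2/[p]
after 9 — deliver 1→0: ·
after 10 — timeout(0): n0:coor/t3/[p]
after 11 — timeout(0): n0:coor/t4/[p]
after 12 — timeout(0): n0:coor/t5/[p]
after 13 — timeout(0): n0:coor/t6/[p]
after 14 — deliver 2→0: ·

empty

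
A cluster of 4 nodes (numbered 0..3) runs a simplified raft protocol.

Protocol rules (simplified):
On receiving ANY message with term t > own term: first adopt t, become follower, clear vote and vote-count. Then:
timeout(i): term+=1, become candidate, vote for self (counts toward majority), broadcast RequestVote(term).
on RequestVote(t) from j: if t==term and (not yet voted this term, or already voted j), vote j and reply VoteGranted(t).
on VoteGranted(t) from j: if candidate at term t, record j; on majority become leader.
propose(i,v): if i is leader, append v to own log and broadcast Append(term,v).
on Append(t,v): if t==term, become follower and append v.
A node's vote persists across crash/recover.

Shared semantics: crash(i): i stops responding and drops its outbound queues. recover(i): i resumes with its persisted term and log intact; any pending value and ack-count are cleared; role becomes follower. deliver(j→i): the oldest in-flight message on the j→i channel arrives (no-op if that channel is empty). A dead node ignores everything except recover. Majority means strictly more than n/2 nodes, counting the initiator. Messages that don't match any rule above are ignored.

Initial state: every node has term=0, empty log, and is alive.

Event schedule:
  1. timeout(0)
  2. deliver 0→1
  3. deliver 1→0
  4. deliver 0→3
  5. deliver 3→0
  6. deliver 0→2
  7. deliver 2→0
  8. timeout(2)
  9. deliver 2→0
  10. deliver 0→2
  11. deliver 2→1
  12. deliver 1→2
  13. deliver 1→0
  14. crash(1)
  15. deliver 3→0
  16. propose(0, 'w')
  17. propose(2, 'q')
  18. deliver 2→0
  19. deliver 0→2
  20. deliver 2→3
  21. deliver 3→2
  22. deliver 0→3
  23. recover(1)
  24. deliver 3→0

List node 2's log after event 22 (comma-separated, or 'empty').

[1] timeout(0) → N0(cand t1 [-])
[2] deliver 0→1 → N1(foll t1 [-])
[3] deliver 1→0 → ∅
[4] deliver 0→3 → N3(foll t1 [-])
[5] deliver 3→0 → N0(lead t1 [-])
[6] deliver 0→2 → N2(foll t1 [-])
[7] deliver 2→0 → ∅
[8] timeout(2) → N2(cand t2 [-])
[9] deliver 2→0 → N0(foll t2 [-])
[10] deliver 0→2 → ∅
[11] deliver 2→1 → N1(foll t2 [-])
[12] deliver 1→2 → N2(lead t2 [-])
[13] deliver 1→0 → ∅
[14] crash(1) → N1(✗foll t2 [-])
[15] deliver 3→0 → ∅
[16] propose(0,'w') → ∅
[17] propose(2,'q') → N2(lead t2 [q])
[18] deliver 2→0 → N0(foll t2 [q])
[19] deliver 0→2 → ∅
[20] deliver 2→3 → N3(foll t2 [-])
[21] deliver 3→2 → ∅
[22] deliver 0→3 → ∅

q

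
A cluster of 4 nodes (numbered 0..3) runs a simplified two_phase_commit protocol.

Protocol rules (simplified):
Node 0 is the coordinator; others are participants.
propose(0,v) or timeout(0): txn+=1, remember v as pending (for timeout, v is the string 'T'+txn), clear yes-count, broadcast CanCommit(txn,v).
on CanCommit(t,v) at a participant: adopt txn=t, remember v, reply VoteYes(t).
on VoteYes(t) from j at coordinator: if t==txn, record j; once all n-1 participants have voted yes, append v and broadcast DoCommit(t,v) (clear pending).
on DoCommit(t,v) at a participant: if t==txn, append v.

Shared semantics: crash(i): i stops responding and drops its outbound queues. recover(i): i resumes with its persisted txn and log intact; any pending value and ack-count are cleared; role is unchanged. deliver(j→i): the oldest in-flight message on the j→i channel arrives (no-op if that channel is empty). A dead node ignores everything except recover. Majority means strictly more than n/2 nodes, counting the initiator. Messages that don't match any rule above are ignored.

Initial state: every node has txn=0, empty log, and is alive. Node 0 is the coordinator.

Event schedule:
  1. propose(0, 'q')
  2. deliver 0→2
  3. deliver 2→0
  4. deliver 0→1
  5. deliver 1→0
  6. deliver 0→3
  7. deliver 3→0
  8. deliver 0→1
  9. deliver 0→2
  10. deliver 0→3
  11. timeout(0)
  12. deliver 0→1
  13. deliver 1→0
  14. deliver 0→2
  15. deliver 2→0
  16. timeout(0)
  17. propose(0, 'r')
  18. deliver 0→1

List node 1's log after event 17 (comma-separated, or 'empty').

after 1 — propose(0,'q'): n0:coor/t1/[-]
after 2 — deliver 0→2: n2:part/t1/[-]
after 3 — deliver 2→0: ·
after 4 — deliver 0→1: n1:part/t1/[-]
after 5 — deliver 1→0: ·
after 6 — deliver 0→3: n3:part/t1/[-]
after 7 — deliver 3→0: n0:coor/t1/[q]
after 8 — deliver 0→1: n1:part/t1/[q]
after 9 — deliver 0→2: n2:part/t1/[q]
after 10 — deliver 0→3: n3:part/t1/[q]
after 11 — timeout(0): n0:coor/t2/[q]
after 12 — deliver 0→1: n1:part/t2/[q]
after 13 — deliver 1→0: ·
after 14 — deliver 0→2: n2:part/t2/[q]
after 15 — deliver 2→0: ·
after 16 — timeout(0): n0:coor/t3/[q]
after 17 — propose(0,'r'): n0:coor/t4/[q]

q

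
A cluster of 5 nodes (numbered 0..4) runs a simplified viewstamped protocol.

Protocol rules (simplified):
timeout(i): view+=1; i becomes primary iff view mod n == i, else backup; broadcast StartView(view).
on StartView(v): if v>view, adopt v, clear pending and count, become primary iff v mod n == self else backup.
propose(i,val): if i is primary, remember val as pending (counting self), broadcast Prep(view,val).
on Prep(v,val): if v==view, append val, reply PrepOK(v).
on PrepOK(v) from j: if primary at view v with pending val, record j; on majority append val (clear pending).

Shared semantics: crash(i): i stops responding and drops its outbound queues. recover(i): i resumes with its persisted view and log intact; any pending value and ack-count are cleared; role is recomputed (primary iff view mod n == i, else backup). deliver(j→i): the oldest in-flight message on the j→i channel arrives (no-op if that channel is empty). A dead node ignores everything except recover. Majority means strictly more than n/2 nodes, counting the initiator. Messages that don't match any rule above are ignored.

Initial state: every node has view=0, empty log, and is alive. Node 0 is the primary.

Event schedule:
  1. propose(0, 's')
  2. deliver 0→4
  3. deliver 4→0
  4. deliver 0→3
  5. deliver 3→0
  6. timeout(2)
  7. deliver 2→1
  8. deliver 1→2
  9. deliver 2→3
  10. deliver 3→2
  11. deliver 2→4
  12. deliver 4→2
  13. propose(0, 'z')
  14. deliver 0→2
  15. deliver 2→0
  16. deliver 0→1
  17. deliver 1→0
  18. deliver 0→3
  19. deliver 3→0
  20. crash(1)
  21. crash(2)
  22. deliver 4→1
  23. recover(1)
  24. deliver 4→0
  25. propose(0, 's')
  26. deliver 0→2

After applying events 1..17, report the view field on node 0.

1. propose(0,'s'):  nop
2. deliver 0→4:  <4:back v0 s>
3. deliver 4→0:  nop
4. deliver 0→3:  <3:back v0 s>
5. deliver 3→0:  <0:prim v0 s>
6. timeout(2):  <2:back v1 ->
7. deliver 2→1:  <1:prim v1 ->
8. deliver 1→2:  nop
9. deliver 2→3:  <3:back v1 s>
10. deliver 3→2:  nop
11. deliver 2→4:  <4:back v1 s>
12. deliver 4→2:  nop
13. propose(0,'z'):  nop
14. deliver 0→2:  nop
15. deliver 2→0:  <0:back v1 s>
16. deliver 0→1:  nop
17. deliver 1→0:  nop

1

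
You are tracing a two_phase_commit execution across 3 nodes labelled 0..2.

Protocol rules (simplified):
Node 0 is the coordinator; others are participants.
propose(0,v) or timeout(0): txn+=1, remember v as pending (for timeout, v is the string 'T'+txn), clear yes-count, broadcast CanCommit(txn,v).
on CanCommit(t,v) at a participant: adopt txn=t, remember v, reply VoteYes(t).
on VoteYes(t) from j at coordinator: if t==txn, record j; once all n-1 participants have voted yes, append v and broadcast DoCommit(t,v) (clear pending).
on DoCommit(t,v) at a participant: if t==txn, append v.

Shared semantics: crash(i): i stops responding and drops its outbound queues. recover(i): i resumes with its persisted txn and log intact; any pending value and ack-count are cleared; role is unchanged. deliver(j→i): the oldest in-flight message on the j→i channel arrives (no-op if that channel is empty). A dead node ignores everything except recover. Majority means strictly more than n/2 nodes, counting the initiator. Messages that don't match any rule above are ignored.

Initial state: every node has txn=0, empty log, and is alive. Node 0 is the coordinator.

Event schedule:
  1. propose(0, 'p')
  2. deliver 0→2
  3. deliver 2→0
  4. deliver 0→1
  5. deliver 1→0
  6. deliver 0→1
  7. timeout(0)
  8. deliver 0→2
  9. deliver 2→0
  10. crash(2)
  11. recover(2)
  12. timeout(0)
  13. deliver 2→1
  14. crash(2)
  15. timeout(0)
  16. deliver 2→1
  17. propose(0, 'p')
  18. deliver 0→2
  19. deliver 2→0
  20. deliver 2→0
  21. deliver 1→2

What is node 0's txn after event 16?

4

1. propose(0,'p'):  <0:coor t1 ->
2. deliver 0→2:  <2:part t1 ->
3. deliver 2→0:  nop
4. deliver 0→1:  <1:part t1 ->
5. deliver 1→0:  <0:coor t1 p>
6. deliver 0→1:  <1:part t1 p>
7. timeout(0):  <0:coor t2 p>
8. deliver 0→2:  <2:part t1 p>
9. deliver 2→0:  nop
10. crash(2):  <2:✗part t1 p>
11. recover(2):  <2:part t1 p>
12. timeout(0):  <0:coor t3 p>
13. deliver 2→1:  nop
14. crash(2):  <2:✗part t1 p>
15. timeout(0):  <0:coor t4 p>
16. deliver 2→1:  nop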